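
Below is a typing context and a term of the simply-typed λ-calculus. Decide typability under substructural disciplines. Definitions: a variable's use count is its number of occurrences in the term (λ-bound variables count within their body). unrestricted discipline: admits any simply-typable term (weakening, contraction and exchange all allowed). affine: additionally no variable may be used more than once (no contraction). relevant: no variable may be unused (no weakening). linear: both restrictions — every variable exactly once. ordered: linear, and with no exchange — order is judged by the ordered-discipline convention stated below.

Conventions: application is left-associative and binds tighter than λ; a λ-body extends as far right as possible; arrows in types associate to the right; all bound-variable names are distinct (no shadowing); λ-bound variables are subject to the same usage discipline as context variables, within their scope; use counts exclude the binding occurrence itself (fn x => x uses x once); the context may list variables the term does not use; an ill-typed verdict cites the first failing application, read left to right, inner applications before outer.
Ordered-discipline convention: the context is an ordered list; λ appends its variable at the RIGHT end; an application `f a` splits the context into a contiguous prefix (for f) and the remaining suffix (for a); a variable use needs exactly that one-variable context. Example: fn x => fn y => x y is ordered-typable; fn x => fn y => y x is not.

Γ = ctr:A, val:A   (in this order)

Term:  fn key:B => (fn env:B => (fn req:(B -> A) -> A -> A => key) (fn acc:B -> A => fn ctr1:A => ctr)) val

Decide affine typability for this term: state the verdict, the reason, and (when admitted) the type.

no — a type mismatch blocks all five
usage: ctr: 1×; val: 1×; key (λ-bound): 1×; env (λ-bound): 0×; req (λ-bound): 0×; acc (λ-bound): 0×; ctr1 (λ-bound): 0×
use order (left to right): key, ctr, val
typing: ill-typed: a function awaiting B gets A
across the five disciplines: ordered ✗; linear ✗; affine ✗; relevant ✗; unrestricted ✗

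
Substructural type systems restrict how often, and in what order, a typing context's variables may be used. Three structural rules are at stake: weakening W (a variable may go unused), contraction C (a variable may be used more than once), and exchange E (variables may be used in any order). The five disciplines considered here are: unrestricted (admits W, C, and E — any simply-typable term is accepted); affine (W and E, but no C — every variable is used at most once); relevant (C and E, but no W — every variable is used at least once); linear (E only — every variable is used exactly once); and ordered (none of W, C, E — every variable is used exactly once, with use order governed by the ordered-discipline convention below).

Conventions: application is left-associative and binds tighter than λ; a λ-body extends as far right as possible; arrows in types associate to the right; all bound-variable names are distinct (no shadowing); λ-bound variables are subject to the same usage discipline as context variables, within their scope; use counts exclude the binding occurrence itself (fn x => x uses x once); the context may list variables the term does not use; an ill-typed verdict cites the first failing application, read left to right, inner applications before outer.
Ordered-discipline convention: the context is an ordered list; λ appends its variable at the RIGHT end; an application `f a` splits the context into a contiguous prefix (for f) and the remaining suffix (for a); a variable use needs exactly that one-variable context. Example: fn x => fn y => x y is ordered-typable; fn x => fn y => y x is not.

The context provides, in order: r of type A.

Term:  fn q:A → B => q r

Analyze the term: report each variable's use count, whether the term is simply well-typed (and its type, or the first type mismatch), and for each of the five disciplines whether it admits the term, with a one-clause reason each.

counts: r: 1; q [bound]: 1
left-to-right use order: q, r
typing: well-typed — term : (A → B) → B
ordered: ✗ — no ordered split (uses run q, r)
linear: ✓ — each of r, q used exactly once
affine: ✓ — at most one use each (r, q)
relevant: ✓ — none of r, q goes unused
unrestricted: ✓ — simply typable at (A → B) → B; W, C, E all held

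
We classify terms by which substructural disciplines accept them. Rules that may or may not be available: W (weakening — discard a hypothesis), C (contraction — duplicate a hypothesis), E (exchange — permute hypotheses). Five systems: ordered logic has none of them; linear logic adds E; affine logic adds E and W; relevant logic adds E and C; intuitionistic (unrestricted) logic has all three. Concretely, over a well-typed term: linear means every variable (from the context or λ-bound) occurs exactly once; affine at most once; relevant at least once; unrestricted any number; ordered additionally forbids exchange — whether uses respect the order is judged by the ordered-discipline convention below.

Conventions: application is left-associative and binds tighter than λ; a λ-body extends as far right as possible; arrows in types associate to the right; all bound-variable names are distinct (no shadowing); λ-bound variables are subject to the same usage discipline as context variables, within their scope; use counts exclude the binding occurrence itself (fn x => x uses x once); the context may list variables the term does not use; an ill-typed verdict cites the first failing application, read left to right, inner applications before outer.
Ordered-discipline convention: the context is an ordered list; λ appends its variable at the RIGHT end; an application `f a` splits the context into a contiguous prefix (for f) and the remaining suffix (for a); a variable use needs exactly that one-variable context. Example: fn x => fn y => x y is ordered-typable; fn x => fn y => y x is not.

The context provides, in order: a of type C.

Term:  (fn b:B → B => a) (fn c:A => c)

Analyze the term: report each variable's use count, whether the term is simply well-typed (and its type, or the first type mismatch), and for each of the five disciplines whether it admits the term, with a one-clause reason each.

variable uses: a=1; b (bound)=0; c (bound)=1
left-to-right use order: a, c
typing: ill-typed: argument of type A → A where B → B is required
ordered ✗ (a type mismatch blocks all five)
linear ✗ (the type mismatch rejects it)
affine ✗ (not simply typable)
relevant ✗ (fails simple typing)
unrestricted ✗ (a type mismatch blocks all five)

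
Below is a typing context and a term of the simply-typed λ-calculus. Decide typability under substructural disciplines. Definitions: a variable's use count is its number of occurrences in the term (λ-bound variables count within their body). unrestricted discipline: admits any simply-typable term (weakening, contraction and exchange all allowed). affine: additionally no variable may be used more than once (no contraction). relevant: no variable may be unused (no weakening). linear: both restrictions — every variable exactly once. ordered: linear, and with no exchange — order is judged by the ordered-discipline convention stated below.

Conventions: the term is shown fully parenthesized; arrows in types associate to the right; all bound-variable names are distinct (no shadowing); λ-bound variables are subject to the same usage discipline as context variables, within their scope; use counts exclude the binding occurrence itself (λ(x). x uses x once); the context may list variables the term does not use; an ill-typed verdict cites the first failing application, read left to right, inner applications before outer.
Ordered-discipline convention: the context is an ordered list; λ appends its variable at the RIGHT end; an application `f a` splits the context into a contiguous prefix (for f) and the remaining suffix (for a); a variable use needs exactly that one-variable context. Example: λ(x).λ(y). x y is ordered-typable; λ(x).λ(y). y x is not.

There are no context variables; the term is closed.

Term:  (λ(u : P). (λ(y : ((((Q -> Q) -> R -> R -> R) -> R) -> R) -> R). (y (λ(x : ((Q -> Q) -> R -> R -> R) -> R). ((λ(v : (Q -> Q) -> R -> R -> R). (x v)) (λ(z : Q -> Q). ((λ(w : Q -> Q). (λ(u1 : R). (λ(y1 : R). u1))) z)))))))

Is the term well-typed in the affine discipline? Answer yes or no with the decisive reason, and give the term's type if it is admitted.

yes — none of u, y, x, v, z, w, u1, y1 used more than once; term : P -> (((((Q -> Q) -> R -> R -> R) -> R) -> R) -> R) -> R
variable uses: u (bound): 0, y (bound): 1, x (bound): 1, v (bound): 1, z (bound): 1, w (bound): 0, u1 (bound): 1, y1 (bound): 0
order of uses: y, x, v, u1, z
typing: the term checks, with type P -> (((((Q -> Q) -> R -> R -> R) -> R) -> R) -> R) -> R
summary: ordered ✗ · linear ✗ · affine ✓ · relevant ✗ · unrestricted ✓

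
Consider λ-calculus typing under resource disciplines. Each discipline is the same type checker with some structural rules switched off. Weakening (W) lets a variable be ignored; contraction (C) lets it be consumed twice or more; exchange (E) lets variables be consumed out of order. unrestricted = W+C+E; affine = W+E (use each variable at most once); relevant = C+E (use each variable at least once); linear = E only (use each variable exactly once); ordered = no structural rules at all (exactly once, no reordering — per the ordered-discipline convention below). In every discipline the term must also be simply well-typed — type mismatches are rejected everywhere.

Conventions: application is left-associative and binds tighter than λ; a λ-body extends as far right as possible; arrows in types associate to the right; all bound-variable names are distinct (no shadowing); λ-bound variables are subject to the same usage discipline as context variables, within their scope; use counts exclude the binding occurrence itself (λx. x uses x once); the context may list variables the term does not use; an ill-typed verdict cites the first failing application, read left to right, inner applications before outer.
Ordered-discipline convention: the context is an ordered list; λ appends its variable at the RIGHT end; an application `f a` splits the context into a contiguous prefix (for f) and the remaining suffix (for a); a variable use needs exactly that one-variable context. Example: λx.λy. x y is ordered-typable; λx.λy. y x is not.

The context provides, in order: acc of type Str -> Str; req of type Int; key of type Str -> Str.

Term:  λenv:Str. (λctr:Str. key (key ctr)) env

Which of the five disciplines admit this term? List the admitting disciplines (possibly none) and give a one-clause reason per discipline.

admitted in: unrestricted
use counts: acc ×0, req ×0, key ×2, env (bound) ×1, ctr (bound) ×1
left-to-right use order: key, key, ctr, env
typing: the term checks, with type Str -> Str
ordered ✗ (needs contraction — key ×2; acc, req left unused)
linear ✗ (needs contraction — key ×2; acc, req left unused)
affine ✗ (needs contraction — key ×2)
relevant ✗ (acc, req left unused)
unrestricted ✓ (well-typed at Str -> Str; no restrictions here)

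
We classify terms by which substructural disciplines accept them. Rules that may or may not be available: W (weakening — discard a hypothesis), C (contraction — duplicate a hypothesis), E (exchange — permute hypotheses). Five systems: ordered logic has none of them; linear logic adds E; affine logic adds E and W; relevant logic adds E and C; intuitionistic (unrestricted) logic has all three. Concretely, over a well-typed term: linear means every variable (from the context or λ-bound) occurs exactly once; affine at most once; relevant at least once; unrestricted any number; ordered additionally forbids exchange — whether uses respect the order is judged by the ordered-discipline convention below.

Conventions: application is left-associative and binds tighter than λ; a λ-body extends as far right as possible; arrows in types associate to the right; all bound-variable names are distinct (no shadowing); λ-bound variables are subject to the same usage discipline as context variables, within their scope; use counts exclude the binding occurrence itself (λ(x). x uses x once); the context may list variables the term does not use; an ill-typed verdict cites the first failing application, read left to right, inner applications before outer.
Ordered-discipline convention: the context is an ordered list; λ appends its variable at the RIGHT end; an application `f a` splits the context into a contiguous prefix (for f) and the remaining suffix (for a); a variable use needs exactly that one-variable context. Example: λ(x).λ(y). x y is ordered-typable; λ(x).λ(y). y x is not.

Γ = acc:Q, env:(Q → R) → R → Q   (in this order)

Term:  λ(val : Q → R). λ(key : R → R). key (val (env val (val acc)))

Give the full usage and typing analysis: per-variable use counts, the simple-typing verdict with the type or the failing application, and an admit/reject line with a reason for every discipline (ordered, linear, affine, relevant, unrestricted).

counts: acc: 1×; env: 1×; val (λ-bound): 3×; key (λ-bound): 1×
use order (left to right): key, val, env, val, val, acc
typing: well-typed — term : (Q → R) → (R → R) → R
ordered: ✗, uses contraction: val ×3
linear: ✗, uses contraction: val ×3
affine: ✗, uses contraction: val ×3
relevant: ✓, acc, env, val, key: all used, weakening unneeded
unrestricted: ✓, type-checks ((Q → R) → (R → R) → R) and nothing is barred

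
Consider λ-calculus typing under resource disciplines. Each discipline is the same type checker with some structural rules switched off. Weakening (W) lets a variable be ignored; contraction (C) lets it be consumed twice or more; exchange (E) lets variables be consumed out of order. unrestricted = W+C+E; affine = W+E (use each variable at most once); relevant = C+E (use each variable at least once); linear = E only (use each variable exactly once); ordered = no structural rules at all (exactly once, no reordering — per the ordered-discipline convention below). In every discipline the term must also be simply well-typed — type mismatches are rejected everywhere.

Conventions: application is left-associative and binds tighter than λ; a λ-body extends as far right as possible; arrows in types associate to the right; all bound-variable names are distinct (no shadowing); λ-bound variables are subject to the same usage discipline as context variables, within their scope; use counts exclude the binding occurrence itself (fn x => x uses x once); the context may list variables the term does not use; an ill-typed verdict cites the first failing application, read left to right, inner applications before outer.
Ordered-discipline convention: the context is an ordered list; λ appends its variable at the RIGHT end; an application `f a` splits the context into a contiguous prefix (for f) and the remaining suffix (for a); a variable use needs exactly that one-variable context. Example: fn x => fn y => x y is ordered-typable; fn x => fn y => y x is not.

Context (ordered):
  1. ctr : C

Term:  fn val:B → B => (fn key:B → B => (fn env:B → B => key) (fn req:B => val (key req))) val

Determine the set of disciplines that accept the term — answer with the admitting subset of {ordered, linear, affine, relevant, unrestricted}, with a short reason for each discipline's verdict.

admitted by: unrestricted
variable uses: ctr: 0×, val (λ-bound): 2×, key (λ-bound): 2×, env (λ-bound): 0×, req (λ-bound): 1×
order of uses: key, val, key, req, val
typing: the term checks, with type (B → B) → B → B
ordered: ✗ — repeated use of val ×2, key ×2; ctr, env never used (weakening)
linear: ✗ — repeated use of val ×2, key ×2; ctr, env never used (weakening)
affine: ✗ — repeated use of val ×2, key ×2
relevant: ✗ — ctr, env never used (weakening)
unrestricted: ✓ — well-typed at (B → B) → B → B; no restrictions here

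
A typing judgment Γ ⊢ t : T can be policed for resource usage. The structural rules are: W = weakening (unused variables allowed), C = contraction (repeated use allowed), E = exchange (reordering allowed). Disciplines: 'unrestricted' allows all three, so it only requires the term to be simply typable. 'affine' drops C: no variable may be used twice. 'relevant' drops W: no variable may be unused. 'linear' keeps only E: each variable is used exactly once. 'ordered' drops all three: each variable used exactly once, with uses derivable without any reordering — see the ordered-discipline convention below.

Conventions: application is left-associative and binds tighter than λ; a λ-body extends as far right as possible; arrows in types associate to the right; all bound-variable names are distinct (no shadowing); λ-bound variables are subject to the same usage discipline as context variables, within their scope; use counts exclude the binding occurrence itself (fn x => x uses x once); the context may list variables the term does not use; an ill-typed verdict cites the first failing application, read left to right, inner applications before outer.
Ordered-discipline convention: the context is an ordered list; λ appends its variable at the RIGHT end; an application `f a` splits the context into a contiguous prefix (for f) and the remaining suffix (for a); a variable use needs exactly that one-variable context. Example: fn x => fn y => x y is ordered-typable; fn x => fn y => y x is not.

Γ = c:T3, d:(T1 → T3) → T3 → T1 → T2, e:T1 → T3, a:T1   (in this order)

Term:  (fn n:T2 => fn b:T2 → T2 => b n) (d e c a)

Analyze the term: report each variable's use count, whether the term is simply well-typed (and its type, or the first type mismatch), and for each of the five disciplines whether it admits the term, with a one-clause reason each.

counts: c: 1; d: 1; e: 1; a: 1; n [bound]: 1; b [bound]: 1
use order (left to right): b, n, d, e, c, a
typing: the term checks, with type (T2 → T2) → T2
ordered: ✗ — needs exchange: uses follow b, n, d, e, c, a
linear: ✓ — exactly-once usage across c, d, e, a, n, b
affine: ✓ — none of c, d, e, a, n, b used more than once
relevant: ✓ — c, d, e, a, n, b: all used, weakening unneeded
unrestricted: ✓ — well-typed at (T2 → T2) → T2; no restrictions here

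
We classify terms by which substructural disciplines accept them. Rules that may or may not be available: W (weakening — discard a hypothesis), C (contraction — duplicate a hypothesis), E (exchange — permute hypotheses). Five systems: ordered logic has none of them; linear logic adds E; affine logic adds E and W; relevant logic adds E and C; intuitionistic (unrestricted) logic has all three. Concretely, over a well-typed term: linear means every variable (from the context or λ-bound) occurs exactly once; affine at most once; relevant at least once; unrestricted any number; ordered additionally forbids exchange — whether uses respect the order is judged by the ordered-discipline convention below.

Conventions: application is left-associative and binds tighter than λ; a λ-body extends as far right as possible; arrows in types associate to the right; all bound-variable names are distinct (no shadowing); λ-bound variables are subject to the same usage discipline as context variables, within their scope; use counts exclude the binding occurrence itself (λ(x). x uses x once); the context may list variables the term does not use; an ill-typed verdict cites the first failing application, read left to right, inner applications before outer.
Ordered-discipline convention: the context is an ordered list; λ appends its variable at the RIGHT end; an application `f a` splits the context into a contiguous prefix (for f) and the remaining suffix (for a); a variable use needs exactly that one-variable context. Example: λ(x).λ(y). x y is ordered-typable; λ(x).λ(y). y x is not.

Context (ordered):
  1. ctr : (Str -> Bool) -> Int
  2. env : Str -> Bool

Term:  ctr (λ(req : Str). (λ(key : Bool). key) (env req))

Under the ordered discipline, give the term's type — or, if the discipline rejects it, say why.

term : Int
counts: ctr=1, env=1, req (λ-bound)=1, key (λ-bound)=1
left-to-right use order: ctr, key, env, req
typing: well-typed at Int
summary: ordered ✓ · linear ✓ · affine ✓ · relevant ✓ · unrestricted ✓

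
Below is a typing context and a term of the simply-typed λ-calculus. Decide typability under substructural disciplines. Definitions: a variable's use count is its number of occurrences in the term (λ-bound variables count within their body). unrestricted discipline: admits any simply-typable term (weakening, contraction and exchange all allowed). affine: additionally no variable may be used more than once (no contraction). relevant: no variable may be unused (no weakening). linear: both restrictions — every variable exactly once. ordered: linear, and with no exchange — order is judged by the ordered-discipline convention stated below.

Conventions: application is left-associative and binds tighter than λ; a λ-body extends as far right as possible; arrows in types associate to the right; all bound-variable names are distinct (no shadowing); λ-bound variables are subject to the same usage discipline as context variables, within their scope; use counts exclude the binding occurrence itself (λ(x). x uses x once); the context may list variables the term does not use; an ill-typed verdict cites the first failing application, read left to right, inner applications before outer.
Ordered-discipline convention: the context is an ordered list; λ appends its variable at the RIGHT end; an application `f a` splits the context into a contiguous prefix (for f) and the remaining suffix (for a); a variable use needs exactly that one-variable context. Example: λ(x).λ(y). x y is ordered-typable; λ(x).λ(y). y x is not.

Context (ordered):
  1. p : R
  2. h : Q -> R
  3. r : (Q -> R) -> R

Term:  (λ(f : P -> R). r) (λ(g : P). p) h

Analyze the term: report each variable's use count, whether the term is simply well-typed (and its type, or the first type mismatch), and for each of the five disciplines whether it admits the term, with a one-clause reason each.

counts: p: 1, h: 1, r: 1, f [bound]: 0, g [bound]: 0
left-to-right use order: r, p, h
typing: well-typed — term : R
ordered: ✗ — f, g never used (weakening)
linear: ✗ — f, g never used (weakening)
affine: ✓ — none of p, h, r, f, g used more than once
relevant: ✗ — f, g never used (weakening)
unrestricted: ✓ — simply typable at R; W, C, E all held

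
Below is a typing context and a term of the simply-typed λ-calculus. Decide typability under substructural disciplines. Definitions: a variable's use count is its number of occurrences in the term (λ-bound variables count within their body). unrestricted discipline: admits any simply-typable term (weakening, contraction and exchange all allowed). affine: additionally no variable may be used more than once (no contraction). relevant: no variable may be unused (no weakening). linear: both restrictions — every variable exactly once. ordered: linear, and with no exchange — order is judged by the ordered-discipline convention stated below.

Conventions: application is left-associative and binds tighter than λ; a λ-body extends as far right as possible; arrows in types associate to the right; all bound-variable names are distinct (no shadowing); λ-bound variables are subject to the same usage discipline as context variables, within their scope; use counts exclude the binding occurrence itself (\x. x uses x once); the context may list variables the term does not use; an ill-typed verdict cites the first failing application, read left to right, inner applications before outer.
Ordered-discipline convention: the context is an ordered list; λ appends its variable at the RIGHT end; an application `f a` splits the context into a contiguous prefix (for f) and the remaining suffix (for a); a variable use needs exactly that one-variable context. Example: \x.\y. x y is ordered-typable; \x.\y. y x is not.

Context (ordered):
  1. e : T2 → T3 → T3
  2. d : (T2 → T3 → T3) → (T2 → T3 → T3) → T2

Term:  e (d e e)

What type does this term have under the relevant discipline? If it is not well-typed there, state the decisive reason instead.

term : T3 → T3
usage: e: 3, d: 1
use order (left to right): e, d, e, e
typing: well-typed — term : T3 → T3
across the five disciplines: ordered ✗, linear ✗, affine ✗, relevant ✓, unrestricted ✓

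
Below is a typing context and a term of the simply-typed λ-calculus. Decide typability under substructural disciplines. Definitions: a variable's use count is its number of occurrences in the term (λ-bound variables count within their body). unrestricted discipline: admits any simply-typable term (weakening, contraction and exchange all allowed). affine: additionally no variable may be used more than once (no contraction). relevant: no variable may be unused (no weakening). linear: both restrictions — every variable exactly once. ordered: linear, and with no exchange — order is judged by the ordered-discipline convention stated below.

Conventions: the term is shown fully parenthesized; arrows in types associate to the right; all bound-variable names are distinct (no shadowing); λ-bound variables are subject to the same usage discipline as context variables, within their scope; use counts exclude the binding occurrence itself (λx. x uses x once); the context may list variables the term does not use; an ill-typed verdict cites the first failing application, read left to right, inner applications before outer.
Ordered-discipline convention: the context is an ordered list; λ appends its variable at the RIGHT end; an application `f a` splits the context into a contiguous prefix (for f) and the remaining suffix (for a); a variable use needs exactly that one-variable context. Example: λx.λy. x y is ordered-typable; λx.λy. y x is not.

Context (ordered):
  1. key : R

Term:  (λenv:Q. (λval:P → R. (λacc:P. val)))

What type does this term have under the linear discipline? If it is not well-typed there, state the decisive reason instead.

not well-typed under linear — needs weakening: key, env, acc unused
usage: key: 0×; env [bound]: 0×; val [bound]: 1×; acc [bound]: 0×
use order (left to right): val
typing: ✓ — Q → (P → R) → P → P → R
per-discipline verdicts: ordered ✗ · linear ✗ · affine ✓ · relevant ✗ · unrestricted ✓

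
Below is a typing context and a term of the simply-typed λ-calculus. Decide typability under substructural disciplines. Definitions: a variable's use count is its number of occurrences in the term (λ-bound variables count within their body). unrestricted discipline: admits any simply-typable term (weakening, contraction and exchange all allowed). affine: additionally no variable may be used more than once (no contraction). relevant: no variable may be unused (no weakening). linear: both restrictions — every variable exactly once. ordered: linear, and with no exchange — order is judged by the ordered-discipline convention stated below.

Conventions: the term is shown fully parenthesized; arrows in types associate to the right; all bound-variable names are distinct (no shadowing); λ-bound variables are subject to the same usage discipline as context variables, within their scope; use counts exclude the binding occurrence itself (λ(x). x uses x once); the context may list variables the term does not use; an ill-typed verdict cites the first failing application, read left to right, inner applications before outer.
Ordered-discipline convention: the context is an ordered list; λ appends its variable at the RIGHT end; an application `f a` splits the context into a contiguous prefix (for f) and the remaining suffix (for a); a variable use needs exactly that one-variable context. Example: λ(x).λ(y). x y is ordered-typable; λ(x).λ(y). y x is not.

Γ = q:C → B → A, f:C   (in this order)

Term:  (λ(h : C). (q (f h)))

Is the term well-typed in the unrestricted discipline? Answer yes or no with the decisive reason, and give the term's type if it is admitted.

no — fails simple typing
use counts: q ×1, f ×1, h (bound) ×1
left-to-right use order: q, f, h
typing: ill-typed: non-arrow in function slot: C
summary: ordered ✗, linear ✗, affine ✗, relevant ✗, unrestricted ✗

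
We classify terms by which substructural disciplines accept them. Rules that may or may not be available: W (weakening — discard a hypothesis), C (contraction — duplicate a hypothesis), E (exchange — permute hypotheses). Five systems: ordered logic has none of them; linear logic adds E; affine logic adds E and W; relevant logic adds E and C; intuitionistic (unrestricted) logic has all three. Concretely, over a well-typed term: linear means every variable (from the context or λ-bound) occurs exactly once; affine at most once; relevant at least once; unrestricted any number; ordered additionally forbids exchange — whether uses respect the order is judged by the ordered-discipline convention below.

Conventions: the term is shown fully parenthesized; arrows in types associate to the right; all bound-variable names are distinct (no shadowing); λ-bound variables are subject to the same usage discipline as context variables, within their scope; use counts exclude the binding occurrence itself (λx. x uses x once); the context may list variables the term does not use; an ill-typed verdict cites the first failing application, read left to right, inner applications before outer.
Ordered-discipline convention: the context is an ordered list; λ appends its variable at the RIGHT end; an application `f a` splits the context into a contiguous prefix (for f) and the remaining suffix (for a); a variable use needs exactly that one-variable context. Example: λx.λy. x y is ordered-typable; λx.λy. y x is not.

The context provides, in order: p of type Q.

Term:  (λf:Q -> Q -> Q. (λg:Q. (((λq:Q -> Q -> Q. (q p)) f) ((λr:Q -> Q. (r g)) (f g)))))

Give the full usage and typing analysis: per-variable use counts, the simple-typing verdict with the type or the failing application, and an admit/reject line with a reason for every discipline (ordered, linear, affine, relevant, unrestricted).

usage: p=1; f (bound)=2; g (bound)=2; q (bound)=1; r (bound)=1
uses in reading order: q, p, f, r, g, f, g
typing: the term checks, with type (Q -> Q -> Q) -> Q -> Q
ordered: ✗ — f ×2, g ×2 used more than once (contraction)
linear: ✗ — f ×2, g ×2 used more than once (contraction)
affine: ✗ — f ×2, g ×2 used more than once (contraction)
relevant: ✓ — p, f, g, q, r: all used, weakening unneeded
unrestricted: ✓ — type-checks ((Q -> Q -> Q) -> Q -> Q) and nothing is barred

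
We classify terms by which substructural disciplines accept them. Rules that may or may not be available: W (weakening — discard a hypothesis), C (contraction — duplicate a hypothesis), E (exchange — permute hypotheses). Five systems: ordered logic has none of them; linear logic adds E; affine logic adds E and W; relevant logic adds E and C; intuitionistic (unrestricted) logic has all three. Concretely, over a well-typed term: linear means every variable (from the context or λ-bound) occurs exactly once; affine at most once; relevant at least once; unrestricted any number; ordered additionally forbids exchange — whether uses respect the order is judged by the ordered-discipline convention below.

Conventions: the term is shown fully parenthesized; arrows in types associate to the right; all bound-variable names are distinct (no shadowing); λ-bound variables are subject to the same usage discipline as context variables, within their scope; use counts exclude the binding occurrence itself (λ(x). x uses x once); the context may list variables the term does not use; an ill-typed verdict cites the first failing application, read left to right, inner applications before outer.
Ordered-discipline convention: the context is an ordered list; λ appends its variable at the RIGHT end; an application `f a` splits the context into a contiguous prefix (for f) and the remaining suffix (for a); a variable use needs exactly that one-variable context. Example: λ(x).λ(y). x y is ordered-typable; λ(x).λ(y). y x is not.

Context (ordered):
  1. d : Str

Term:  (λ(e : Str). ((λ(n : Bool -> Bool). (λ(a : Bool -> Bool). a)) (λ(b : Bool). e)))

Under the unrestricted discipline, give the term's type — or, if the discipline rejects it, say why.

not well-typed under unrestricted — not simply typable
use counts: d: 0; e (bound): 1; n (bound): 0; a (bound): 1; b (bound): 0
uses in reading order: a, e
typing: ill-typed: argument of type Bool -> Str where Bool -> Bool is required
all disciplines: ordered ✗, linear ✗, affine ✗, relevant ✗, unrestricted ✗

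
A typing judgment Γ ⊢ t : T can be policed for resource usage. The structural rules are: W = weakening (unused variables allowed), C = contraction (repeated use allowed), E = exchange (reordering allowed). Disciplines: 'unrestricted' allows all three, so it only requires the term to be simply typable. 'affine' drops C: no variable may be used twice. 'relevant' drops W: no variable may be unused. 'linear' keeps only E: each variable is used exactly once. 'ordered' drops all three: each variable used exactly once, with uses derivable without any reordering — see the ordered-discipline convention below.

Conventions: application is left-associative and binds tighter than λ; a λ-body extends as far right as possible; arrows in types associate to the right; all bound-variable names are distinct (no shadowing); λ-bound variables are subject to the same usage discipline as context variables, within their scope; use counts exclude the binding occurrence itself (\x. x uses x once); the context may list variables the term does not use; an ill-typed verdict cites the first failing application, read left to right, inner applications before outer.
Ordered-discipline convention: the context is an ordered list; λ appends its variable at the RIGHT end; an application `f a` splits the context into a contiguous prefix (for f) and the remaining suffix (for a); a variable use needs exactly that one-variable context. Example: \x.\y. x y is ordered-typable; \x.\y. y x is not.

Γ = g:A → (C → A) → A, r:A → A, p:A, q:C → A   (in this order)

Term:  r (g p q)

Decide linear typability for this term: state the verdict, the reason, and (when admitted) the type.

yes — single use per variable (g, r, p, q); term : A
usage: g: 1×; r: 1×; p: 1×; q: 1×
use order (left to right): r, g, p, q
typing: well-typed at A
across the five disciplines: ordered ✗ · linear ✓ · affine ✓ · relevant ✓ · unrestricted ✓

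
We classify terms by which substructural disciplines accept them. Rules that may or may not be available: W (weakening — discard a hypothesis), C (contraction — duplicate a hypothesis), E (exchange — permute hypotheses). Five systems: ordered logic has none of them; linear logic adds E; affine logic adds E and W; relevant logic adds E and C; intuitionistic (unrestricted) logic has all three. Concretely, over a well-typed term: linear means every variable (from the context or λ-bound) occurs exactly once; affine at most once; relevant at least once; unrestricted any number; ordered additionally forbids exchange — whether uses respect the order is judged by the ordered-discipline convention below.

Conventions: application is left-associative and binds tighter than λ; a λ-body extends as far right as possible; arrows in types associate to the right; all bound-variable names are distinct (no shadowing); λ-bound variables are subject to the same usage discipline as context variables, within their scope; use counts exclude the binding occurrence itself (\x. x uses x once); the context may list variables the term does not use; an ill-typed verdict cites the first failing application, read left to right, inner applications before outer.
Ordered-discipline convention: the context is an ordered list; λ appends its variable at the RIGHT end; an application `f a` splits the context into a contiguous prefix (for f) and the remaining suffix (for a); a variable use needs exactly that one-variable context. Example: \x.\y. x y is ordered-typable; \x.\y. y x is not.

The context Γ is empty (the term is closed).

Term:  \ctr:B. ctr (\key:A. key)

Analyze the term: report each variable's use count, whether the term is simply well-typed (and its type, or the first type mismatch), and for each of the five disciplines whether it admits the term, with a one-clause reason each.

variable uses: ctr [bound] ×1; key [bound] ×1
left-to-right use order: ctr, key
typing: ill-typed: can't apply a value of type B
ordered: ✗, a type mismatch blocks all five
linear: ✗, the type mismatch rejects it
affine: ✗, not simply typable
relevant: ✗, fails simple typing
unrestricted: ✗, a type mismatch blocks all five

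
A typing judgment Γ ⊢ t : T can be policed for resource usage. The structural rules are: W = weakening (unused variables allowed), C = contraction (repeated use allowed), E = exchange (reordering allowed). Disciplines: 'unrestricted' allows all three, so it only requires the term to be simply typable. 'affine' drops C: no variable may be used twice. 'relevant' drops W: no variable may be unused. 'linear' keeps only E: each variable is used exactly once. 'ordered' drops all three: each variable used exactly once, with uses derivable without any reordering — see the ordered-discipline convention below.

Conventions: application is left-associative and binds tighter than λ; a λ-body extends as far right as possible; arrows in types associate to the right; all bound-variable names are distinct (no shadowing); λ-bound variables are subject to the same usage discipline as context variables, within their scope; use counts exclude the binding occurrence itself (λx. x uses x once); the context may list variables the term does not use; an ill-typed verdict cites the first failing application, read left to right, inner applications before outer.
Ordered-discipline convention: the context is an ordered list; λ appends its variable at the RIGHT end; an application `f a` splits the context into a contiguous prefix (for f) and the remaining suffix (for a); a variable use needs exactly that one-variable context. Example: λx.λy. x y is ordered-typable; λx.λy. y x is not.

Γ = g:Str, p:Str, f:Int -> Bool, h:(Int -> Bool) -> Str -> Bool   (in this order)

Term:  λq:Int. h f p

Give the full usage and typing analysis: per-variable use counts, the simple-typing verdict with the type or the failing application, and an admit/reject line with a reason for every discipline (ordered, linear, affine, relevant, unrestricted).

use counts: g ×0; p ×1; f ×1; h ×1; q (bound) ×0
order of uses: h, f, p
typing: ✓ — Int -> Bool
ordered: ✗, needs weakening: g, q unused
linear: ✗, needs weakening: g, q unused
affine: ✓, at most one use each (g, p, f, h, q)
relevant: ✗, needs weakening: g, q unused
unrestricted: ✓, type-checks (Int -> Bool) and nothing is barred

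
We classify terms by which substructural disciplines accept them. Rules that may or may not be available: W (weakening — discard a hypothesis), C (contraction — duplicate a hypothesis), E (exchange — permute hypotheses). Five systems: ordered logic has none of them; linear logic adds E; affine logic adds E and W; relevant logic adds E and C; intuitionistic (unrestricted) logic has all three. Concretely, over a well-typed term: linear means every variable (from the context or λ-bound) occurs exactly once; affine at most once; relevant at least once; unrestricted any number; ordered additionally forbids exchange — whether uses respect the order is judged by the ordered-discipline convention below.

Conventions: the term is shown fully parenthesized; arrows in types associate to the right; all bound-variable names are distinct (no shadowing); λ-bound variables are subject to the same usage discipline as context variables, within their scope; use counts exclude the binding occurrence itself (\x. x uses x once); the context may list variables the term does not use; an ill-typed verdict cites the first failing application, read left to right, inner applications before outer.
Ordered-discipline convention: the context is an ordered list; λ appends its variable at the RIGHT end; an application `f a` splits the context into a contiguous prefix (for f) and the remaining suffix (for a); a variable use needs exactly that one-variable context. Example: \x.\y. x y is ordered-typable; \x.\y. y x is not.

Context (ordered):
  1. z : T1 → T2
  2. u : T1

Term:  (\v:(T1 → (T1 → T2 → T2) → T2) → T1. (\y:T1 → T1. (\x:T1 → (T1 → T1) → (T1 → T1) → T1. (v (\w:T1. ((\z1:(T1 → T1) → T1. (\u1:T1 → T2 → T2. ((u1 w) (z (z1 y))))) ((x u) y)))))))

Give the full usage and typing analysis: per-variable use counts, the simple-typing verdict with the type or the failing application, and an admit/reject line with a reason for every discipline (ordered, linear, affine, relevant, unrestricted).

usage: z ×1; u ×1; v (λ-bound) ×1; y (λ-bound) ×2; x (λ-bound) ×1; w (λ-bound) ×1; z1 (λ-bound) ×1; u1 (λ-bound) ×1
use order (left to right): v, u1, w, z, z1, y, x, u, y
typing: the term checks, with type ((T1 → (T1 → T2 → T2) → T2) → T1) → (T1 → T1) → (T1 → (T1 → T1) → (T1 → T1) → T1) → T1
ordered: ✗, needs contraction — y ×2
linear: ✗, needs contraction — y ×2
affine: ✗, needs contraction — y ×2
relevant: ✓, every one of z, u, v, y, x, w, z1, u1 appears
unrestricted: ✓, typability at ((T1 → (T1 → T2 → T2) → T2) → T1) → (T1 → T1) → (T1 → (T1 → T1) → (T1 → T1) → T1) → T1 is all that's needed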